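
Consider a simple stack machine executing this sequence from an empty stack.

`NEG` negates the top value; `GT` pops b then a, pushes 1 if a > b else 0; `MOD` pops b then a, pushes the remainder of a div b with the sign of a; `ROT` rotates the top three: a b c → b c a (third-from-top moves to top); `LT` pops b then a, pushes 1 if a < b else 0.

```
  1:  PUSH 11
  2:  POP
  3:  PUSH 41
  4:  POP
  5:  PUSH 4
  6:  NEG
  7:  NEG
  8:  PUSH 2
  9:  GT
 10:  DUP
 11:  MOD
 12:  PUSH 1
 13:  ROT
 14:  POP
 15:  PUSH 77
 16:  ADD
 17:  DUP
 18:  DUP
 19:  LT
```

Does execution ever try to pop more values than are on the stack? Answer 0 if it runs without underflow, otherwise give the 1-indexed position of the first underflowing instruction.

13

PUSH 11 -> [11]
POP     -> []
PUSH 41 -> [41]
POP     -> []
PUSH 4  -> [4]
NEG     -> [-4]
NEG     -> [4]
PUSH 2  -> [4, 2]
GT      -> [1]
DUP     -> [1, 1]
MOD     -> [0]
PUSH 1  -> [0, 1]
ROT  — needs 3 operands, stack has 2 → underflow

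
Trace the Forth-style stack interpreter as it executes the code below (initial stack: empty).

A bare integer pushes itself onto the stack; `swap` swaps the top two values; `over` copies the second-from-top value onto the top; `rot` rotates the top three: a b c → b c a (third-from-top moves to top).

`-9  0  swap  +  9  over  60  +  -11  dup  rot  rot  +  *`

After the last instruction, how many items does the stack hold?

-9   -> -9
0    -> -9 0
swap -> 0 -9
+    -> -9
9    -> -9 9
over -> -9 9 -9
60   -> -9 9 -9 60
+    -> -9 9 51
-11  -> -9 9 51 -11
dup  -> -9 9 51 -11 -11
rot  -> -9 9 -11 -11 51
rot  -> -9 9 -11 51 -11
+    -> -9 9 -11 40
*    -> -9 9 -440

3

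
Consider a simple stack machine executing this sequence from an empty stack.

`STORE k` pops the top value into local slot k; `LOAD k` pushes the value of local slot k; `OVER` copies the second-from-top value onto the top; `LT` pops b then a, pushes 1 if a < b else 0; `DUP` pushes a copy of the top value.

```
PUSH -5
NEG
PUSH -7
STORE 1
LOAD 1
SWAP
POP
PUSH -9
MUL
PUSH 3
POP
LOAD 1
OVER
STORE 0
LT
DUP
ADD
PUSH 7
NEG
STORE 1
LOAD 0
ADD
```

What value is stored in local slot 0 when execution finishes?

63

PUSH -5  -5
NEG      5
PUSH -7  5 -7
STORE 1  5
LOAD 1   5 -7
SWAP     -7 5
POP      -7
PUSH -9  -7 -9
MUL      63
PUSH 3   63 3
POP      63
LOAD 1   63 -7
OVER     63 -7 63
STORE 0  63 -7
LT       0
DUP      0 0
ADD      0
PUSH 7   0 7
NEG      0 -7
STORE 1  0
LOAD 0   0 63
ADD      63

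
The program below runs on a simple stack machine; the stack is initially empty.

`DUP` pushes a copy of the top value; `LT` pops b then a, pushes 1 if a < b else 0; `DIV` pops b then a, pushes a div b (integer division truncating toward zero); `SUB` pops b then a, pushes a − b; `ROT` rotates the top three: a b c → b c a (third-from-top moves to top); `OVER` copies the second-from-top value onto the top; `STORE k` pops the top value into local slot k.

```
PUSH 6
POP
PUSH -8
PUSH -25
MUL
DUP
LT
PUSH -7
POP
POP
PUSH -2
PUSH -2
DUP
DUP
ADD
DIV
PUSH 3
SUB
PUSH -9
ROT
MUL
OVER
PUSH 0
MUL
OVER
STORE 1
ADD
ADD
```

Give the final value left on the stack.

15

PUSH 6   → 6
POP      → (empty)
PUSH -8  → -8
PUSH -25 → -8 -25
MUL      → 200
DUP      → 200 200
LT       → 0
PUSH -7  → 0 -7
POP      → 0
POP      → (empty)
PUSH -2  → -2
PUSH -2  → -2 -2
DUP      → -2 -2 -2
DUP      → -2 -2 -2 -2
ADD      → -2 -2 -4
DIV      → -2 0
PUSH 3   → -2 0 3
SUB      → -2 -3
PUSH -9  → -2 -3 -9
ROT      → -3 -9 -2
MUL      → -3 18
OVER     → -3 18 -3
PUSH 0   → -3 18 -3 0
MUL      → -3 18 0
OVER     → -3 18 0 18
STORE 1  → -3 18 0
ADD      → -3 18
ADD      → 15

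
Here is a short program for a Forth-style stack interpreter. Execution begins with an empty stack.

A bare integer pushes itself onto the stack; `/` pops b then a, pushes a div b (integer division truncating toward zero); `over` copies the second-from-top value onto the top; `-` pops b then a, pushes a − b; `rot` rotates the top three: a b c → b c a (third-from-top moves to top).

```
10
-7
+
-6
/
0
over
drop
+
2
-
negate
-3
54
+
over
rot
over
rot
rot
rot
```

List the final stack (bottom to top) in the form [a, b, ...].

10      [10]
-7      [10, -7]
+       [3]
-6      [3, -6]
/       [0]
0       [0, 0]
over    [0, 0, 0]
drop    [0, 0]
+       [0]
2       [0, 2]
-       [-2]
negate  [2]
-3      [2, -3]
54      [2, -3, 54]
+       [2, 51]
over    [2, 51, 2]
rot     [51, 2, 2]
over    [51, 2, 2, 2]
rot     [51, 2, 2, 2]
rot     [51, 2, 2, 2]
rot     [51, 2, 2, 2]

[51, 2, 2, 2]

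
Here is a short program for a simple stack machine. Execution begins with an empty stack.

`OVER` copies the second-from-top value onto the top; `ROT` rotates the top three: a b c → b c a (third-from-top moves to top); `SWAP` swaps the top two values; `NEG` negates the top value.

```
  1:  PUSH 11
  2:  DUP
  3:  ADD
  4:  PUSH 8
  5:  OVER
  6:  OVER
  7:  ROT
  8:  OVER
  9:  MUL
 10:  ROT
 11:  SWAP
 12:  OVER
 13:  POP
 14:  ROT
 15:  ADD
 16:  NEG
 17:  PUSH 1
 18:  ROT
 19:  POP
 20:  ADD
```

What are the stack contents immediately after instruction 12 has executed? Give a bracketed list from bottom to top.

[22, 8, 22, 64, 22]

PUSH 11  11
DUP      11 11
ADD      22
PUSH 8   22 8
OVER     22 8 22
OVER     22 8 22 8
ROT      22 22 8 8
OVER     22 22 8 8 8
MUL      22 22 8 64
ROT      22 8 64 22
SWAP     22 8 22 64
OVER     22 8 22 64 22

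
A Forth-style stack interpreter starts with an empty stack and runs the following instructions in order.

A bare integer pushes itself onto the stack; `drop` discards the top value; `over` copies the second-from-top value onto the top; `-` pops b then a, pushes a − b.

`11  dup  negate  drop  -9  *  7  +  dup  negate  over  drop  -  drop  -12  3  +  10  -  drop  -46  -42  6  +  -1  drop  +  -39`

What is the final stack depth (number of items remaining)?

11      11
dup     11 11
negate  11 -11
drop    11
-9      11 -9
*       -99
7       -99 7
+       -92
dup     -92 -92
negate  -92 92
over    -92 92 -92
drop    -92 92
-       -184
drop    (empty)
-12     -12
3       -12 3
+       -9
10      -9 10
-       -19
drop    (empty)
-46     -46
-42     -46 -42
6       -46 -42 6
+       -46 -36
-1      -46 -36 -1
drop    -46 -36
+       -82
-39     -82 -39

2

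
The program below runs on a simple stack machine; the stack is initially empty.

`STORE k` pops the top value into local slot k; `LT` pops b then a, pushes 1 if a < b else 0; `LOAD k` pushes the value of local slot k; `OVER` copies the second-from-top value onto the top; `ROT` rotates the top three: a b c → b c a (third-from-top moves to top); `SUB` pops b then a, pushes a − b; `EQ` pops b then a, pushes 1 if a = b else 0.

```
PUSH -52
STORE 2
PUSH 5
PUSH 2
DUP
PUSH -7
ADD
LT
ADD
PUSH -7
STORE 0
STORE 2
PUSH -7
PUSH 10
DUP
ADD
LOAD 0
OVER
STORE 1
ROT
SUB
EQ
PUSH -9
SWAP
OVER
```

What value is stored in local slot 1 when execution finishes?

20

PUSH -52 → [-52]
STORE 2  → []
PUSH 5   → [5]
PUSH 2   → [5, 2]
DUP      → [5, 2, 2]
PUSH -7  → [5, 2, 2, -7]
ADD      → [5, 2, -5]
LT       → [5, 0]
ADD      → [5]
PUSH -7  → [5, -7]
STORE 0  → [5]
STORE 2  → []
PUSH -7  → [-7]
PUSH 10  → [-7, 10]
DUP      → [-7, 10, 10]
ADD      → [-7, 20]
LOAD 0   → [-7, 20, -7]
OVER     → [-7, 20, -7, 20]
STORE 1  → [-7, 20, -7]
ROT      → [20, -7, -7]
SUB      → [20, 0]
EQ       → [0]
PUSH -9  → [0, -9]
SWAP     → [-9, 0]
OVER     → [-9, 0, -9]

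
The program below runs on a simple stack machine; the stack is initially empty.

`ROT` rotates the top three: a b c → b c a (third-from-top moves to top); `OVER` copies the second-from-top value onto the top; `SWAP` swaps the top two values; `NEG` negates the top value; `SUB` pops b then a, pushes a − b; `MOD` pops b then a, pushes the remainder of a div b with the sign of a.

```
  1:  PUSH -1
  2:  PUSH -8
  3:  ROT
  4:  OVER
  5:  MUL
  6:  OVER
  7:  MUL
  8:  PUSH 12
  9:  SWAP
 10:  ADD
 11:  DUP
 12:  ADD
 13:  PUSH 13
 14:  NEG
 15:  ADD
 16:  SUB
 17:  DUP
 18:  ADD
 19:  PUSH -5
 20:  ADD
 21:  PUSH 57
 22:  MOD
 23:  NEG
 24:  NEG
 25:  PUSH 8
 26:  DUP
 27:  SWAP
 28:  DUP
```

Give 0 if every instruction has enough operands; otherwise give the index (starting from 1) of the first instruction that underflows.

PUSH -1 → -1
PUSH -8 → -1 -8
ROT  — needs 3 operands, stack has 2 → underflow

3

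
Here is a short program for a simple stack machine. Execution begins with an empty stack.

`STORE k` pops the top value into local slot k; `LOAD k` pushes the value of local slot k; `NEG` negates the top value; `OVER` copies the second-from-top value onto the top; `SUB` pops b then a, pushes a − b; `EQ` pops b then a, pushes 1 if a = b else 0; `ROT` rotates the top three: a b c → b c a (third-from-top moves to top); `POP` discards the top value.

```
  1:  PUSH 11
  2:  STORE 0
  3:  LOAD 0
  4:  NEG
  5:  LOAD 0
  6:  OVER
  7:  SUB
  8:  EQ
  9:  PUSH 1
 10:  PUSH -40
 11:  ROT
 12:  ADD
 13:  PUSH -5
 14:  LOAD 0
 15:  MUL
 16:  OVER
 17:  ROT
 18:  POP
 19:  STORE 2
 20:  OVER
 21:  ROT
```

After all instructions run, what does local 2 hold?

PUSH 11  → [11]
STORE 0  → []
LOAD 0   → [11]
NEG      → [-11]
LOAD 0   → [-11, 11]
OVER     → [-11, 11, -11]
SUB      → [-11, 22]
EQ       → [0]
PUSH 1   → [0, 1]
PUSH -40 → [0, 1, -40]
ROT      → [1, -40, 0]
ADD      → [1, -40]
PUSH -5  → [1, -40, -5]
LOAD 0   → [1, -40, -5, 11]
MUL      → [1, -40, -55]
OVER     → [1, -40, -55, -40]
ROT      → [1, -55, -40, -40]
POP      → [1, -55, -40]
STORE 2  → [1, -55]
OVER     → [1, -55, 1]
ROT      → [-55, 1, 1]

-40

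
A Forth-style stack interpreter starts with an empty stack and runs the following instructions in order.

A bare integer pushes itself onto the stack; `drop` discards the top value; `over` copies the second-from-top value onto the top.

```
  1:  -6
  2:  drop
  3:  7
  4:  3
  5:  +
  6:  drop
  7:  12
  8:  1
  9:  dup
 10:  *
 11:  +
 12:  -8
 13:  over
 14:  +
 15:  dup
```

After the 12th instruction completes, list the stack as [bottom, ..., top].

[13, -8]

-6   → -6
drop → (empty)
7    → 7
3    → 7 3
+    → 10
drop → (empty)
12   → 12
1    → 12 1
dup  → 12 1 1
*    → 12 1
+    → 13
-8   → 13 -8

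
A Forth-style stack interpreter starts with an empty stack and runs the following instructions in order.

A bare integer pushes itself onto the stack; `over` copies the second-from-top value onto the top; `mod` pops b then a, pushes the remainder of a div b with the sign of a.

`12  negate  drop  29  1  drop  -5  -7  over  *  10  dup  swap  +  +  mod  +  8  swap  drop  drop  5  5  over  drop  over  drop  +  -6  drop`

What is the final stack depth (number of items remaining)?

1

12     : [12]
negate : [-12]
drop   : []
29     : [29]
1      : [29, 1]
drop   : [29]
-5     : [29, -5]
-7     : [29, -5, -7]
over   : [29, -5, -7, -5]
*      : [29, -5, 35]
10     : [29, -5, 35, 10]
dup    : [29, -5, 35, 10, 10]
swap   : [29, -5, 35, 10, 10]
+      : [29, -5, 35, 20]
+      : [29, -5, 55]
mod    : [29, -5]
+      : [24]
8      : [24, 8]
swap   : [8, 24]
drop   : [8]
drop   : []
5      : [5]
5      : [5, 5]
over   : [5, 5, 5]
drop   : [5, 5]
over   : [5, 5, 5]
drop   : [5, 5]
+      : [10]
-6     : [10, -6]
drop   : [10]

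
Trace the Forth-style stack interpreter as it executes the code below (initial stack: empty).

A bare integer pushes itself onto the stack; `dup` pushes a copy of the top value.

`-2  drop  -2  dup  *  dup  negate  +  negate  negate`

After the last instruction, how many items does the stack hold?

-2     -> -2
drop   -> (empty)
-2     -> -2
dup    -> -2 -2
*      -> 4
dup    -> 4 4
negate -> 4 -4
+      -> 0
negate -> 0
negate -> 0

1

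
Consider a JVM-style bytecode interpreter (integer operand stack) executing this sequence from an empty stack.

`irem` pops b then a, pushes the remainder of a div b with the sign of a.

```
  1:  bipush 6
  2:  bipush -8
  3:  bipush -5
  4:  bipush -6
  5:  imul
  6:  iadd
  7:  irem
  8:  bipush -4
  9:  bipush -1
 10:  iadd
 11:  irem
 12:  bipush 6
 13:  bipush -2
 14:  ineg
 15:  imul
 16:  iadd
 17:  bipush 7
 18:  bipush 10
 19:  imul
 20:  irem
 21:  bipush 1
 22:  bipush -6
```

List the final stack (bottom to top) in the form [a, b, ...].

[13, 1, -6]

bipush 6  -> 6
bipush -8 -> 6 -8
bipush -5 -> 6 -8 -5
bipush -6 -> 6 -8 -5 -6
imul      -> 6 -8 30
iadd      -> 6 22
irem      -> 6
bipush -4 -> 6 -4
bipush -1 -> 6 -4 -1
iadd      -> 6 -5
irem      -> 1
bipush 6  -> 1 6
bipush -2 -> 1 6 -2
ineg      -> 1 6 2
imul      -> 1 12
iadd      -> 13
bipush 7  -> 13 7
bipush 10 -> 13 7 10
imul      -> 13 70
irem      -> 13
bipush 1  -> 13 1
bipush -6 -> 13 1 -6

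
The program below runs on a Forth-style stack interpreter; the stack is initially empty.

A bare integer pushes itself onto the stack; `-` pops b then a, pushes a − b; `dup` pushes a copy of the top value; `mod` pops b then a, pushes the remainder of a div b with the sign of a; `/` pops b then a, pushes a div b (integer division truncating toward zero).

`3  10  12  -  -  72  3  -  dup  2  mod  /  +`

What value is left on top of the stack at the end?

74

3   : 3
10  : 3 10
12  : 3 10 12
-   : 3 -2
-   : 5
72  : 5 72
3   : 5 72 3
-   : 5 69
dup : 5 69 69
2   : 5 69 69 2
mod : 5 69 1
/   : 5 69
+   : 74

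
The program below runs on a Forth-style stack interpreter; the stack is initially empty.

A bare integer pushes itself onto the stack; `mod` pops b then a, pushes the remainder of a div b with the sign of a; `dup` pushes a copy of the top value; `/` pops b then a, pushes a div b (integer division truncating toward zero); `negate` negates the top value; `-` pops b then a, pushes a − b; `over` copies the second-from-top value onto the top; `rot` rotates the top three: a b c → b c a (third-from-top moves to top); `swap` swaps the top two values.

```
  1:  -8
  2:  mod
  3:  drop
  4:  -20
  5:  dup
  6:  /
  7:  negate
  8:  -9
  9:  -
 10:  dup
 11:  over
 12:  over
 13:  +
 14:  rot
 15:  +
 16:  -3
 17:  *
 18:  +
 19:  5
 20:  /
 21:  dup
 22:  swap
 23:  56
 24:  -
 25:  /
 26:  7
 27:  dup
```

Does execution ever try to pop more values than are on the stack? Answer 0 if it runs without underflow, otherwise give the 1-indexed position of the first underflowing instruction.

-8 → -8
mod  — needs 2 operands, stack has 1 → underflow

2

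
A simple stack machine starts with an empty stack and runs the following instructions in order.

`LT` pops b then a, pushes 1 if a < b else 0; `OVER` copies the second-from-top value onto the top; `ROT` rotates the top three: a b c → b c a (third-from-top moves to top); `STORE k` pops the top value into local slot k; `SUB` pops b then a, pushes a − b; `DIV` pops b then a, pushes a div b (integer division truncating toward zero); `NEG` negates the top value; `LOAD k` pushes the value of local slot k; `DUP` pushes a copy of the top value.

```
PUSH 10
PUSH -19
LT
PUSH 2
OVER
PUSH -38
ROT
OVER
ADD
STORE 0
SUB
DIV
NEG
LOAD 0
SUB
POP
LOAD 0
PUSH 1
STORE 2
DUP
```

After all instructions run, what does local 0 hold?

PUSH 10   [10]
PUSH -19  [10, -19]
LT        [0]
PUSH 2    [0, 2]
OVER      [0, 2, 0]
PUSH -38  [0, 2, 0, -38]
ROT       [0, 0, -38, 2]
OVER      [0, 0, -38, 2, -38]
ADD       [0, 0, -38, -36]
STORE 0   [0, 0, -38]
SUB       [0, 38]
DIV       [0]
NEG       [0]
LOAD 0    [0, -36]
SUB       [36]
POP       []
LOAD 0    [-36]
PUSH 1    [-36, 1]
STORE 2   [-36]
DUP       [-36, -36]

-36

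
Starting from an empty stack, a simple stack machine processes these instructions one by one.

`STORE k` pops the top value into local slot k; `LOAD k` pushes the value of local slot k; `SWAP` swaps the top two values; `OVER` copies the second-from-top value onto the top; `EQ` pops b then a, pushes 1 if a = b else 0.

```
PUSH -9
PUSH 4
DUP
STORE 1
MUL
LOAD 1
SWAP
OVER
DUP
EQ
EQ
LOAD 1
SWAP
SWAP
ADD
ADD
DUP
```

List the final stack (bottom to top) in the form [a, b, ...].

[8, 8]

PUSH -9 → -9
PUSH 4  → -9 4
DUP     → -9 4 4
STORE 1 → -9 4
MUL     → -36
LOAD 1  → -36 4
SWAP    → 4 -36
OVER    → 4 -36 4
DUP     → 4 -36 4 4
EQ      → 4 -36 1
EQ      → 4 0
LOAD 1  → 4 0 4
SWAP    → 4 4 0
SWAP    → 4 0 4
ADD     → 4 4
ADD     → 8
DUP     → 8 8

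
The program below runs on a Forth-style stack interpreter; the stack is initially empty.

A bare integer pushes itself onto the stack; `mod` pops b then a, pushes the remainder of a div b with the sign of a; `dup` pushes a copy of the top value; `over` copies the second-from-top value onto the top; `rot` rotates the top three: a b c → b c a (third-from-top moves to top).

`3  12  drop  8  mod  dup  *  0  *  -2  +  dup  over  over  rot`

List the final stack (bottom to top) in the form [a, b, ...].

[-2, -2, -2, -2]

3     [3]
12    [3, 12]
drop  [3]
8     [3, 8]
mod   [3]
dup   [3, 3]
*     [9]
0     [9, 0]
*     [0]
-2    [0, -2]
+     [-2]
dup   [-2, -2]
over  [-2, -2, -2]
over  [-2, -2, -2, -2]
rot   [-2, -2, -2, -2]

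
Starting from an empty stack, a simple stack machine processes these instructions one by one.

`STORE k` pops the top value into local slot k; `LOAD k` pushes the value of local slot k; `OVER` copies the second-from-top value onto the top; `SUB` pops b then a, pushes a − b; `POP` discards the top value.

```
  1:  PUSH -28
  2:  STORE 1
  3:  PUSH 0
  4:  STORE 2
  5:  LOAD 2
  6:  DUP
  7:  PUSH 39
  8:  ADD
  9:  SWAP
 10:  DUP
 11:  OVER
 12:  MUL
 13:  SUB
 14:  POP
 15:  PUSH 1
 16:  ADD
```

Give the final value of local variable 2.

0

PUSH -28 : [-28]
STORE 1  : []
PUSH 0   : [0]
STORE 2  : []
LOAD 2   : [0]
DUP      : [0, 0]
PUSH 39  : [0, 0, 39]
ADD      : [0, 39]
SWAP     : [39, 0]
DUP      : [39, 0, 0]
OVER     : [39, 0, 0, 0]
MUL      : [39, 0, 0]
SUB      : [39, 0]
POP      : [39]
PUSH 1   : [39, 1]
ADD      : [40]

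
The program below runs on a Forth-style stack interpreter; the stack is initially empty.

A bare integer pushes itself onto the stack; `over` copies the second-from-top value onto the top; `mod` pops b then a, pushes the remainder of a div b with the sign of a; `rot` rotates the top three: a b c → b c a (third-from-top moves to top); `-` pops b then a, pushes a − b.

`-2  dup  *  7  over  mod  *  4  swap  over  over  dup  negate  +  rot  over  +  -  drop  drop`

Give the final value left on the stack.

4

-2     : [-2]
dup    : [-2, -2]
*      : [4]
7      : [4, 7]
over   : [4, 7, 4]
mod    : [4, 3]
*      : [12]
4      : [12, 4]
swap   : [4, 12]
over   : [4, 12, 4]
over   : [4, 12, 4, 12]
dup    : [4, 12, 4, 12, 12]
negate : [4, 12, 4, 12, -12]
+      : [4, 12, 4, 0]
rot    : [4, 4, 0, 12]
over   : [4, 4, 0, 12, 0]
+      : [4, 4, 0, 12]
-      : [4, 4, -12]
drop   : [4, 4]
drop   : [4]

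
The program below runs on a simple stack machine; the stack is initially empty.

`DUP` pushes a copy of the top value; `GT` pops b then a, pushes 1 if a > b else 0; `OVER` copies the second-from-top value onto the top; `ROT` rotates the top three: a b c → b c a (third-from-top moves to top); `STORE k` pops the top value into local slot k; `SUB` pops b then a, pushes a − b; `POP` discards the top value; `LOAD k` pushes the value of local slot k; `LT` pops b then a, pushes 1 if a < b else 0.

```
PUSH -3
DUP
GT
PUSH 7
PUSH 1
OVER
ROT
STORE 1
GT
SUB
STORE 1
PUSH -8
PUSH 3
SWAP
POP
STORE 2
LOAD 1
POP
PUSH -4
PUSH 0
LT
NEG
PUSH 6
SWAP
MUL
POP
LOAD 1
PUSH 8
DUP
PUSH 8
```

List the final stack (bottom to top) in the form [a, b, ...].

PUSH -3 -> [-3]
DUP     -> [-3, -3]
GT      -> [0]
PUSH 7  -> [0, 7]
PUSH 1  -> [0, 7, 1]
OVER    -> [0, 7, 1, 7]
ROT     -> [0, 1, 7, 7]
STORE 1 -> [0, 1, 7]
GT      -> [0, 0]
SUB     -> [0]
STORE 1 -> []
PUSH -8 -> [-8]
PUSH 3  -> [-8, 3]
SWAP    -> [3, -8]
POP     -> [3]
STORE 2 -> []
LOAD 1  -> [0]
POP     -> []
PUSH -4 -> [-4]
PUSH 0  -> [-4, 0]
LT      -> [1]
NEG     -> [-1]
PUSH 6  -> [-1, 6]
SWAP    -> [6, -1]
MUL     -> [-6]
POP     -> []
LOAD 1  -> [0]
PUSH 8  -> [0, 8]
DUP     -> [0, 8, 8]
PUSH 8  -> [0, 8, 8, 8]

[0, 8, 8, 8]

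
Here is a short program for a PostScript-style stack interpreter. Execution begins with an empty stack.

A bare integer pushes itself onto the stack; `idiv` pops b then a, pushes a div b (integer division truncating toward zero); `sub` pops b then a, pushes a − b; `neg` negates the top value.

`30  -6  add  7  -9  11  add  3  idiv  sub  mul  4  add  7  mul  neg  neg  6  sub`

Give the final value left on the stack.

30   -> 30
-6   -> 30 -6
add  -> 24
7    -> 24 7
-9   -> 24 7 -9
11   -> 24 7 -9 11
add  -> 24 7 2
3    -> 24 7 2 3
idiv -> 24 7 0
sub  -> 24 7
mul  -> 168
4    -> 168 4
add  -> 172
7    -> 172 7
mul  -> 1204
neg  -> -1204
neg  -> 1204
6    -> 1204 6
sub  -> 1198

1198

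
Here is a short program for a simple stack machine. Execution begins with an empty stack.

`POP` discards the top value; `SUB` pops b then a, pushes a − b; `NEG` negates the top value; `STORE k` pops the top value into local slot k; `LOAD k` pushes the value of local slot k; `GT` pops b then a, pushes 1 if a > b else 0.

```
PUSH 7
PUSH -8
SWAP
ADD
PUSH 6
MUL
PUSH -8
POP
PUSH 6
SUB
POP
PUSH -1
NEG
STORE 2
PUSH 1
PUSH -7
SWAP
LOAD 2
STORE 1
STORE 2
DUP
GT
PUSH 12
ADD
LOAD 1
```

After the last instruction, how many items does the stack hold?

PUSH 7   [7]
PUSH -8  [7, -8]
SWAP     [-8, 7]
ADD      [-1]
PUSH 6   [-1, 6]
MUL      [-6]
PUSH -8  [-6, -8]
POP      [-6]
PUSH 6   [-6, 6]
SUB      [-12]
POP      []
PUSH -1  [-1]
NEG      [1]
STORE 2  []
PUSH 1   [1]
PUSH -7  [1, -7]
SWAP     [-7, 1]
LOAD 2   [-7, 1, 1]
STORE 1  [-7, 1]
STORE 2  [-7]
DUP      [-7, -7]
GT       [0]
PUSH 12  [0, 12]
ADD      [12]
LOAD 1   [12, 1]

2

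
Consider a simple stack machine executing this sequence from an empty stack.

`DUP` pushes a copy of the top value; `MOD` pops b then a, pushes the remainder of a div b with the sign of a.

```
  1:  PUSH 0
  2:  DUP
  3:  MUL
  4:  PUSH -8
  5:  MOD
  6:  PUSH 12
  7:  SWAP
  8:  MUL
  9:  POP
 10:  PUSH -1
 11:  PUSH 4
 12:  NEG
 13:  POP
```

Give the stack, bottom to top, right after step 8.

PUSH 0  → [0]
DUP     → [0, 0]
MUL     → [0]
PUSH -8 → [0, -8]
MOD     → [0]
PUSH 12 → [0, 12]
SWAP    → [12, 0]
MUL     → [0]

[0]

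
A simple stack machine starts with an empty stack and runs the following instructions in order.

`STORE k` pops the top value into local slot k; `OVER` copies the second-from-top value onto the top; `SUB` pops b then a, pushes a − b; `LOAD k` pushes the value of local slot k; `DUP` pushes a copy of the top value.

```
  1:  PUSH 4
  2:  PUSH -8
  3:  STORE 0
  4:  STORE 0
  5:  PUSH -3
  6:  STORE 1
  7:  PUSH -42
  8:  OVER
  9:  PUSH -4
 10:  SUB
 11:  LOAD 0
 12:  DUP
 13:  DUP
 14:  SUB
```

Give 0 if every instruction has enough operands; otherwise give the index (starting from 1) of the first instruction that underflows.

PUSH 4   -> [4]
PUSH -8  -> [4, -8]
STORE 0  -> [4]
STORE 0  -> []
PUSH -3  -> [-3]
STORE 1  -> []
PUSH -42 -> [-42]
OVER  — needs 2 operands, stack has 1 → underflow

8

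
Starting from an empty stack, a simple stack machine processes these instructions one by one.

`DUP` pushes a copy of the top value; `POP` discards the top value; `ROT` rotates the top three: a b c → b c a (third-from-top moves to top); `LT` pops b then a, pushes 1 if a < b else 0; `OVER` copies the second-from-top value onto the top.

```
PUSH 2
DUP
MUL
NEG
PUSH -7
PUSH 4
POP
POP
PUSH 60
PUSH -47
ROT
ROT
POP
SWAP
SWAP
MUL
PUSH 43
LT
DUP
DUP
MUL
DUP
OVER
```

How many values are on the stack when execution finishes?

4

PUSH 2    [2]
DUP       [2, 2]
MUL       [4]
NEG       [-4]
PUSH -7   [-4, -7]
PUSH 4    [-4, -7, 4]
POP       [-4, -7]
POP       [-4]
PUSH 60   [-4, 60]
PUSH -47  [-4, 60, -47]
ROT       [60, -47, -4]
ROT       [-47, -4, 60]
POP       [-47, -4]
SWAP      [-4, -47]
SWAP      [-47, -4]
MUL       [188]
PUSH 43   [188, 43]
LT        [0]
DUP       [0, 0]
DUP       [0, 0, 0]
MUL       [0, 0]
DUP       [0, 0, 0]
OVER      [0, 0, 0, 0]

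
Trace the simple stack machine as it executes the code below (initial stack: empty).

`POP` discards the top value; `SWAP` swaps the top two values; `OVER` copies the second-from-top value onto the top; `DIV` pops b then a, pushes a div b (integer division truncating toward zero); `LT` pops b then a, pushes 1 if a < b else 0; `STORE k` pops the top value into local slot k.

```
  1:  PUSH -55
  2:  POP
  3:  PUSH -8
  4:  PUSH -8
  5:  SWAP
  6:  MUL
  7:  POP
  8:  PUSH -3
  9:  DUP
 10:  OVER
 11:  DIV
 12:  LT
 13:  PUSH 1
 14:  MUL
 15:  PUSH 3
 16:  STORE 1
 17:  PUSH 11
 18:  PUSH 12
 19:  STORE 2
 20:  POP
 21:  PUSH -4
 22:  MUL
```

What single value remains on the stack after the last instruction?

PUSH -55 → [-55]
POP      → []
PUSH -8  → [-8]
PUSH -8  → [-8, -8]
SWAP     → [-8, -8]
MUL      → [64]
POP      → []
PUSH -3  → [-3]
DUP      → [-3, -3]
OVER     → [-3, -3, -3]
DIV      → [-3, 1]
LT       → [1]
PUSH 1   → [1, 1]
MUL      → [1]
PUSH 3   → [1, 3]
STORE 1  → [1]
PUSH 11  → [1, 11]
PUSH 12  → [1, 11, 12]
STORE 2  → [1, 11]
POP      → [1]
PUSH -4  → [1, -4]
MUL      → [-4]

-4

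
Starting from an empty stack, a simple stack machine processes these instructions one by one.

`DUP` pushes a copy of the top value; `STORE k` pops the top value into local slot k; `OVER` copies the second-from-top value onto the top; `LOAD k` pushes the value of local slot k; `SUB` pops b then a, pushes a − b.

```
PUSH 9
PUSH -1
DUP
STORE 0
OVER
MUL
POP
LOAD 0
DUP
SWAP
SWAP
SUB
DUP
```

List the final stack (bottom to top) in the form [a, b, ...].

PUSH 9   9
PUSH -1  9 -1
DUP      9 -1 -1
STORE 0  9 -1
OVER     9 -1 9
MUL      9 -9
POP      9
LOAD 0   9 -1
DUP      9 -1 -1
SWAP     9 -1 -1
SWAP     9 -1 -1
SUB      9 0
DUP      9 0 0

[9, 0, 0]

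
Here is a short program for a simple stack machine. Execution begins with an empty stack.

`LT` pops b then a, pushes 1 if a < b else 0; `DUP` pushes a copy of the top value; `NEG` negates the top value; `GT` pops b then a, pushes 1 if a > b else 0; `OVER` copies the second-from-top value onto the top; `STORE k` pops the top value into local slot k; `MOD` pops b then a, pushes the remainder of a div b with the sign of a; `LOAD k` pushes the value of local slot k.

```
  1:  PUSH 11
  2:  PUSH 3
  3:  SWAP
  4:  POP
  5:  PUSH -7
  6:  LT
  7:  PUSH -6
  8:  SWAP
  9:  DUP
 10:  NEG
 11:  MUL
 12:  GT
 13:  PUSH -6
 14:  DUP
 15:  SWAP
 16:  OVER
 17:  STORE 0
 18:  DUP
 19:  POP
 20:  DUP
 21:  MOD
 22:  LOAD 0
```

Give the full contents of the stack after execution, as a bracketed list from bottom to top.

[0, -6, 0, -6]

PUSH 11 : 11
PUSH 3  : 11 3
SWAP    : 3 11
POP     : 3
PUSH -7 : 3 -7
LT      : 0
PUSH -6 : 0 -6
SWAP    : -6 0
DUP     : -6 0 0
NEG     : -6 0 0
MUL     : -6 0
GT      : 0
PUSH -6 : 0 -6
DUP     : 0 -6 -6
SWAP    : 0 -6 -6
OVER    : 0 -6 -6 -6
STORE 0 : 0 -6 -6
DUP     : 0 -6 -6 -6
POP     : 0 -6 -6
DUP     : 0 -6 -6 -6
MOD     : 0 -6 0
LOAD 0  : 0 -6 0 -6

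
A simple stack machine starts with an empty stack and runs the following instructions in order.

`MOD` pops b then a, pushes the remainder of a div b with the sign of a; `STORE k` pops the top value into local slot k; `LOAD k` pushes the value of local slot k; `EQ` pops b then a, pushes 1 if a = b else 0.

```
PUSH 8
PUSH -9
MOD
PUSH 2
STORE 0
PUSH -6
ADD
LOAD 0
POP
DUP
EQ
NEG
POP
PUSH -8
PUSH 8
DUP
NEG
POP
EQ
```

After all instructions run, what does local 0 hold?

2

PUSH 8  -> 8
PUSH -9 -> 8 -9
MOD     -> 8
PUSH 2  -> 8 2
STORE 0 -> 8
PUSH -6 -> 8 -6
ADD     -> 2
LOAD 0  -> 2 2
POP     -> 2
DUP     -> 2 2
EQ      -> 1
NEG     -> -1
POP     -> (empty)
PUSH -8 -> -8
PUSH 8  -> -8 8
DUP     -> -8 8 8
NEG     -> -8 8 -8
POP     -> -8 8
EQ      -> 0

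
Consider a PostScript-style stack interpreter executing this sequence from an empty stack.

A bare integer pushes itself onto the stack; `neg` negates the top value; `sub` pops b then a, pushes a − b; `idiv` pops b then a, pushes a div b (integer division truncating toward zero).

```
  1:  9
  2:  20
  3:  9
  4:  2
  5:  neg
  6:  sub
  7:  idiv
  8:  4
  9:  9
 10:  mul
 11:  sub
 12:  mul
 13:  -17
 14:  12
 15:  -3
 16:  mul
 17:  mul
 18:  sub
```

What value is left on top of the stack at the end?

9    → 9
20   → 9 20
9    → 9 20 9
2    → 9 20 9 2
neg  → 9 20 9 -2
sub  → 9 20 11
idiv → 9 1
4    → 9 1 4
9    → 9 1 4 9
mul  → 9 1 36
sub  → 9 -35
mul  → -315
-17  → -315 -17
12   → -315 -17 12
-3   → -315 -17 12 -3
mul  → -315 -17 -36
mul  → -315 612
sub  → -927

-927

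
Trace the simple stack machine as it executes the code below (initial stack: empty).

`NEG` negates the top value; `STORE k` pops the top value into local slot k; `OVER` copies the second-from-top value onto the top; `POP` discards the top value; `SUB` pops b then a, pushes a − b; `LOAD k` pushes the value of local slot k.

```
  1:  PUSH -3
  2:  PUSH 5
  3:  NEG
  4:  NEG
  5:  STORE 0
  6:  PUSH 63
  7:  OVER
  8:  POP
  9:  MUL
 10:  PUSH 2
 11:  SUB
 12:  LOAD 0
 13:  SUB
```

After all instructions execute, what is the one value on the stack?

-196

PUSH -3 → -3
PUSH 5  → -3 5
NEG     → -3 -5
NEG     → -3 5
STORE 0 → -3
PUSH 63 → -3 63
OVER    → -3 63 -3
POP     → -3 63
MUL     → -189
PUSH 2  → -189 2
SUB     → -191
LOAD 0  → -191 5
SUB     → -196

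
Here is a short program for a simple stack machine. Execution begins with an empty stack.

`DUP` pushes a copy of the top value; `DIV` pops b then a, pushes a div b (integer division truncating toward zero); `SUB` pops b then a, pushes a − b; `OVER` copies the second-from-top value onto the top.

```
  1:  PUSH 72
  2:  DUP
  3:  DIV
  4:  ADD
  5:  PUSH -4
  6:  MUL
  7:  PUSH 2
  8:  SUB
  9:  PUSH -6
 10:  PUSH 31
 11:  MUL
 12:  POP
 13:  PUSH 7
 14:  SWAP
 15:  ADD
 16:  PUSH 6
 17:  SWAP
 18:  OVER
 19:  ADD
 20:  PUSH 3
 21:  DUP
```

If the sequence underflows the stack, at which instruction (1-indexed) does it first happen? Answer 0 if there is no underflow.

PUSH 72 → 72
DUP     → 72 72
DIV     → 1
ADD  — needs 2 operands, stack has 1 → underflow

4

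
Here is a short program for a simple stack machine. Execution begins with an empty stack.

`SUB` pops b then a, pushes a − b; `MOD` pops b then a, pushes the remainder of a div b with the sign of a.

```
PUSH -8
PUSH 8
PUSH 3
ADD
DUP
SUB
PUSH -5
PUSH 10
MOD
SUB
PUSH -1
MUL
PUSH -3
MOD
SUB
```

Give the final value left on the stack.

-6

PUSH -8  -8
PUSH 8   -8 8
PUSH 3   -8 8 3
ADD      -8 11
DUP      -8 11 11
SUB      -8 0
PUSH -5  -8 0 -5
PUSH 10  -8 0 -5 10
MOD      -8 0 -5
SUB      -8 5
PUSH -1  -8 5 -1
MUL      -8 -5
PUSH -3  -8 -5 -3
MOD      -8 -2
SUB      -6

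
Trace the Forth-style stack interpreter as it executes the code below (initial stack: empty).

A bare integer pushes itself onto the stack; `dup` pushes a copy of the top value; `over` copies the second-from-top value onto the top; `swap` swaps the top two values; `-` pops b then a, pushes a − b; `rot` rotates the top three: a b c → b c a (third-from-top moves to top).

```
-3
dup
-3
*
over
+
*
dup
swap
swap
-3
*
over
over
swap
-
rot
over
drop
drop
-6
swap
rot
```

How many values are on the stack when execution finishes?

-3   : -3
dup  : -3 -3
-3   : -3 -3 -3
*    : -3 9
over : -3 9 -3
+    : -3 6
*    : -18
dup  : -18 -18
swap : -18 -18
swap : -18 -18
-3   : -18 -18 -3
*    : -18 54
over : -18 54 -18
over : -18 54 -18 54
swap : -18 54 54 -18
-    : -18 54 72
rot  : 54 72 -18
over : 54 72 -18 72
drop : 54 72 -18
drop : 54 72
-6   : 54 72 -6
swap : 54 -6 72
rot  : -6 72 54

3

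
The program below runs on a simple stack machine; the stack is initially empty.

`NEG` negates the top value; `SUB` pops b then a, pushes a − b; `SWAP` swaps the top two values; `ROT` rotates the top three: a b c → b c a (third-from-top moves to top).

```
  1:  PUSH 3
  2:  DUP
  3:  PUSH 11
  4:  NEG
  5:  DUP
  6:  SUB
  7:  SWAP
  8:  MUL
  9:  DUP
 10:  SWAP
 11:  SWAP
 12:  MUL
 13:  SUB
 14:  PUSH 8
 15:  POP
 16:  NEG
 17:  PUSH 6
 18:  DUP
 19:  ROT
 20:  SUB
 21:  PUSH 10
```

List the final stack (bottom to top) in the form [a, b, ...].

[6, 9, 10]

PUSH 3   3
DUP      3 3
PUSH 11  3 3 11
NEG      3 3 -11
DUP      3 3 -11 -11
SUB      3 3 0
SWAP     3 0 3
MUL      3 0
DUP      3 0 0
SWAP     3 0 0
SWAP     3 0 0
MUL      3 0
SUB      3
PUSH 8   3 8
POP      3
NEG      -3
PUSH 6   -3 6
DUP      -3 6 6
ROT      6 6 -3
SUB      6 9
PUSH 10  6 9 10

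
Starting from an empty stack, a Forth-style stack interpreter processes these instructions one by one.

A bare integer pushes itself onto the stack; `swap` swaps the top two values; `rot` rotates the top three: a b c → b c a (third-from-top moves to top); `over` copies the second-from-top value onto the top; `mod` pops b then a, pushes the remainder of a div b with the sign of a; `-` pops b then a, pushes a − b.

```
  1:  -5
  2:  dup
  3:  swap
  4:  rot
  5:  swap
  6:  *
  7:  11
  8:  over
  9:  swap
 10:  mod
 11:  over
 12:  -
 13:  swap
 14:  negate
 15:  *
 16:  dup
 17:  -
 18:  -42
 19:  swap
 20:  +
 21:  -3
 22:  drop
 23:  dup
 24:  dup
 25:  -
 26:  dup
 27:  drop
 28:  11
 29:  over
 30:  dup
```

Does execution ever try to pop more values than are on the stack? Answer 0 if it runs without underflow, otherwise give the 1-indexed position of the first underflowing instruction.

-5   -> [-5]
dup  -> [-5, -5]
swap -> [-5, -5]
rot  — needs 3 operands, stack has 2 → underflow

4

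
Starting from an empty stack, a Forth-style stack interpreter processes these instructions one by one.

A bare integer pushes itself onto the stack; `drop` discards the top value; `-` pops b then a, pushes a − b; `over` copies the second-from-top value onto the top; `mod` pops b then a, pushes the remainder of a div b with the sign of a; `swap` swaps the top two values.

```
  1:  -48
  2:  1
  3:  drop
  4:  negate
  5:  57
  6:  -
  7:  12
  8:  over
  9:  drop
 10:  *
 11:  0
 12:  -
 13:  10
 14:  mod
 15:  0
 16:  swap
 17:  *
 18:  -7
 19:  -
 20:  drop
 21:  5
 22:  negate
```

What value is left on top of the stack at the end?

-48    : [-48]
1      : [-48, 1]
drop   : [-48]
negate : [48]
57     : [48, 57]
-      : [-9]
12     : [-9, 12]
over   : [-9, 12, -9]
drop   : [-9, 12]
*      : [-108]
0      : [-108, 0]
-      : [-108]
10     : [-108, 10]
mod    : [-8]
0      : [-8, 0]
swap   : [0, -8]
*      : [0]
-7     : [0, -7]
-      : [7]
drop   : []
5      : [5]
negate : [-5]

-5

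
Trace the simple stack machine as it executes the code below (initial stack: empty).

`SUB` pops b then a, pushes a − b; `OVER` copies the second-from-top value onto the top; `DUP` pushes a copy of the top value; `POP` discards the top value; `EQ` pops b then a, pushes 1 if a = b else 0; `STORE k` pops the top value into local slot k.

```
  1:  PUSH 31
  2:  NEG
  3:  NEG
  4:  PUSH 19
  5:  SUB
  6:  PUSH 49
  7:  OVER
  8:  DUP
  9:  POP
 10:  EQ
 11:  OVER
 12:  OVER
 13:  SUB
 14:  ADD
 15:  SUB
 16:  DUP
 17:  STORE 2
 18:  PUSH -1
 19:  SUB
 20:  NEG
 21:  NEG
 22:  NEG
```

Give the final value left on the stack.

PUSH 31 → 31
NEG     → -31
NEG     → 31
PUSH 19 → 31 19
SUB     → 12
PUSH 49 → 12 49
OVER    → 12 49 12
DUP     → 12 49 12 12
POP     → 12 49 12
EQ      → 12 0
OVER    → 12 0 12
OVER    → 12 0 12 0
SUB     → 12 0 12
ADD     → 12 12
SUB     → 0
DUP     → 0 0
STORE 2 → 0
PUSH -1 → 0 -1
SUB     → 1
NEG     → -1
NEG     → 1
NEG     → -1

-1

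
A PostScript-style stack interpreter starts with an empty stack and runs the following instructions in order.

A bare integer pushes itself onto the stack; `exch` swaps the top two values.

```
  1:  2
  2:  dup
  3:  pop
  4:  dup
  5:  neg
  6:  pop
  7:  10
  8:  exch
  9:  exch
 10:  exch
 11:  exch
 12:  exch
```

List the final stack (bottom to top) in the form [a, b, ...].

[10, 2]

2    → [2]
dup  → [2, 2]
pop  → [2]
dup  → [2, 2]
neg  → [2, -2]
pop  → [2]
10   → [2, 10]
exch → [10, 2]
exch → [2, 10]
exch → [10, 2]
exch → [2, 10]
exch → [10, 2]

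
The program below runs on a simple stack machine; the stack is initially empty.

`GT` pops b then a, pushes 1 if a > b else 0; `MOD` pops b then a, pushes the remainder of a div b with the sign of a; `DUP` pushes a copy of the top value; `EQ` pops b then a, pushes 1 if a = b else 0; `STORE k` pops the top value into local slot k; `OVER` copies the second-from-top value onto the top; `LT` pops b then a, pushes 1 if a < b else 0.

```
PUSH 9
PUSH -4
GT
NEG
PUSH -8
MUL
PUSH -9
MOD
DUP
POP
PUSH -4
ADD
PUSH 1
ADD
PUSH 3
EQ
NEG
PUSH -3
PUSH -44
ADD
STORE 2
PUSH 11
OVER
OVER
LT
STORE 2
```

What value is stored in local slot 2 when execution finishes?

PUSH 9   → 9
PUSH -4  → 9 -4
GT       → 1
NEG      → -1
PUSH -8  → -1 -8
MUL      → 8
PUSH -9  → 8 -9
MOD      → 8
DUP      → 8 8
POP      → 8
PUSH -4  → 8 -4
ADD      → 4
PUSH 1   → 4 1
ADD      → 5
PUSH 3   → 5 3
EQ       → 0
NEG      → 0
PUSH -3  → 0 -3
PUSH -44 → 0 -3 -44
ADD      → 0 -47
STORE 2  → 0
PUSH 11  → 0 11
OVER     → 0 11 0
OVER     → 0 11 0 11
LT       → 0 11 1
STORE 2  → 0 11

1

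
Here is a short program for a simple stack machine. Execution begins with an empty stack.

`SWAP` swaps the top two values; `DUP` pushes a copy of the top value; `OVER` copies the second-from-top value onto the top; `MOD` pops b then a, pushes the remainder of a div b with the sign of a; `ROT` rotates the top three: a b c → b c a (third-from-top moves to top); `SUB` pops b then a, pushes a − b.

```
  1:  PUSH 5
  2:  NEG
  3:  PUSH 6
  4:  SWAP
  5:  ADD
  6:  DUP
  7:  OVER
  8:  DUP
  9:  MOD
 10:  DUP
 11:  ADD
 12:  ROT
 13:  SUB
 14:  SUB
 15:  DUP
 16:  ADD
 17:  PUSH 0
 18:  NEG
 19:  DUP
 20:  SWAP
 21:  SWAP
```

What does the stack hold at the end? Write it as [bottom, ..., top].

PUSH 5 -> 5
NEG    -> -5
PUSH 6 -> -5 6
SWAP   -> 6 -5
ADD    -> 1
DUP    -> 1 1
OVER   -> 1 1 1
DUP    -> 1 1 1 1
MOD    -> 1 1 0
DUP    -> 1 1 0 0
ADD    -> 1 1 0
ROT    -> 1 0 1
SUB    -> 1 -1
SUB    -> 2
DUP    -> 2 2
ADD    -> 4
PUSH 0 -> 4 0
NEG    -> 4 0
DUP    -> 4 0 0
SWAP   -> 4 0 0
SWAP   -> 4 0 0

[4, 0, 0]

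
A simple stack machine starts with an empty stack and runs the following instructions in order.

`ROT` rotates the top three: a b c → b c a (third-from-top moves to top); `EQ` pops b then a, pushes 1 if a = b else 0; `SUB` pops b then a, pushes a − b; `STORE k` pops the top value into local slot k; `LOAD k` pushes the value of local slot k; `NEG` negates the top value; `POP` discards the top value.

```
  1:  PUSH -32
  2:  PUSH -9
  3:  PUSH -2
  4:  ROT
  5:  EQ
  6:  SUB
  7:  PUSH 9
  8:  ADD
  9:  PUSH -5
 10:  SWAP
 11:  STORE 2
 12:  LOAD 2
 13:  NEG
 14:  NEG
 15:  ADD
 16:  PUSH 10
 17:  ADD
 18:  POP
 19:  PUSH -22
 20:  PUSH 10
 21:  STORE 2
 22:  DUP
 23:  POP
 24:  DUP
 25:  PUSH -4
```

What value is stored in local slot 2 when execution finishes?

10

PUSH -32 : -32
PUSH -9  : -32 -9
PUSH -2  : -32 -9 -2
ROT      : -9 -2 -32
EQ       : -9 0
SUB      : -9
PUSH 9   : -9 9
ADD      : 0
PUSH -5  : 0 -5
SWAP     : -5 0
STORE 2  : -5
LOAD 2   : -5 0
NEG      : -5 0
NEG      : -5 0
ADD      : -5
PUSH 10  : -5 10
ADD      : 5
POP      : (empty)
PUSH -22 : -22
PUSH 10  : -22 10
STORE 2  : -22
DUP      : -22 -22
POP      : -22
DUP      : -22 -22
PUSH -4  : -22 -22 -4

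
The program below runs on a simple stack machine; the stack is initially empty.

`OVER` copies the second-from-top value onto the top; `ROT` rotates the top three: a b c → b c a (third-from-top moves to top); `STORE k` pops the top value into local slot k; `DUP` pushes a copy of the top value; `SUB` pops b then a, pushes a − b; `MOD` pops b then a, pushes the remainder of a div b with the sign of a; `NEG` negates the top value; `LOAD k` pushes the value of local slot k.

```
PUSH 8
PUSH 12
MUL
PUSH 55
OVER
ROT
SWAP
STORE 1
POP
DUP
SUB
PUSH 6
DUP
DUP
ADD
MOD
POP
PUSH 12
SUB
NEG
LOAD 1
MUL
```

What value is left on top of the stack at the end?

PUSH 8  → 8
PUSH 12 → 8 12
MUL     → 96
PUSH 55 → 96 55
OVER    → 96 55 96
ROT     → 55 96 96
SWAP    → 55 96 96
STORE 1 → 55 96
POP     → 55
DUP     → 55 55
SUB     → 0
PUSH 6  → 0 6
DUP     → 0 6 6
DUP     → 0 6 6 6
ADD     → 0 6 12
MOD     → 0 6
POP     → 0
PUSH 12 → 0 12
SUB     → -12
NEG     → 12
LOAD 1  → 12 96
MUL     → 1152

1152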